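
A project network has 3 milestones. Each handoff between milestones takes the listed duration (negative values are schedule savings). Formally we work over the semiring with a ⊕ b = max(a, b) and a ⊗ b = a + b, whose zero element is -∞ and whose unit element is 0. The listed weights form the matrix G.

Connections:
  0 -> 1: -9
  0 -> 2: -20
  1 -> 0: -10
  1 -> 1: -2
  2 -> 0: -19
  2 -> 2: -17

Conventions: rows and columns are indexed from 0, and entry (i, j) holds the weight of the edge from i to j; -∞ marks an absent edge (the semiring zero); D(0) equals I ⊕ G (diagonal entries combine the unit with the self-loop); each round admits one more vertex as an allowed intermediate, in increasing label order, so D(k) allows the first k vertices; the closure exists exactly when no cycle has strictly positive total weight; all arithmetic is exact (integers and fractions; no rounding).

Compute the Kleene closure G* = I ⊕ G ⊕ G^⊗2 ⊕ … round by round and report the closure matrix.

D(0):
  [0, -9, -20]
  [-10, 0, -∞]
  [-19, -∞, 0]
D(1):
  [0, -9, -20]
  [-10, 0, -30]
  [-19, -28, 0]
D(2):
  [0, -9, -20]
  [-10, 0, -30]
  [-19, -28, 0]
D(3):
  [0, -9, -20]
  [-10, 0, -30]
  [-19, -28, 0]
Answer: G* = [[0, -9, -20], [-10, 0, -30], [-19, -28, 0]]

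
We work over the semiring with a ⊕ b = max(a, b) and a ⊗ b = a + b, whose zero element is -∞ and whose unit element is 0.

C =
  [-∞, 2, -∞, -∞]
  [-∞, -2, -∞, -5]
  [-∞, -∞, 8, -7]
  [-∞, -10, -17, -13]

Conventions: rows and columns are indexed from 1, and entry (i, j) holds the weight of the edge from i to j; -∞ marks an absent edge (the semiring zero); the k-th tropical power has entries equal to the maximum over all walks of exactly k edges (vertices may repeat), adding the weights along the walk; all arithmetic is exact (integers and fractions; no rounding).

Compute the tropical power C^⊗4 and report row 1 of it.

C^⊗2:
  [-∞, 0, -∞, -3]
  [-∞, -4, -22, -7]
  [-∞, -17, 16, 1]
  [-∞, -12, -9, -15]
C^⊗3:
  [-∞, -2, -20, -5]
  [-∞, -6, -14, -9]
  [-∞, -9, 24, 9]
  [-∞, -14, -1, -16]
C^⊗4:
  [-∞, -4, -12, -7]
  [-∞, -8, -6, -11]
  [-∞, -1, 32, 17]
  [-∞, -16, 7, -8]
Answer: row 1 of C^⊗4 = [-∞, -4, -12, -7]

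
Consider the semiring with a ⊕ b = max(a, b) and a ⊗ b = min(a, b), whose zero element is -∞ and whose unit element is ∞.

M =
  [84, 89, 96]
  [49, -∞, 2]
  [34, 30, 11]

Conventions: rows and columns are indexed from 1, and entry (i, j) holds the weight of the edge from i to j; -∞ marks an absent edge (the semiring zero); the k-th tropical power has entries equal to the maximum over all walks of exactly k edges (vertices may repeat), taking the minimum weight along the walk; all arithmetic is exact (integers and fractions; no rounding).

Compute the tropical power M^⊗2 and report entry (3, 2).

M^⊗2:
  [84, 84, 84]
  [49, 49, 49]
  [34, 34, 34]
Key observation: the optimum is the walk 3->1->2, with weight 34 min 89 = 34.
Optimal value attained by: walk 3->1->2.
Answer: (M^⊗2)[3][2] = 34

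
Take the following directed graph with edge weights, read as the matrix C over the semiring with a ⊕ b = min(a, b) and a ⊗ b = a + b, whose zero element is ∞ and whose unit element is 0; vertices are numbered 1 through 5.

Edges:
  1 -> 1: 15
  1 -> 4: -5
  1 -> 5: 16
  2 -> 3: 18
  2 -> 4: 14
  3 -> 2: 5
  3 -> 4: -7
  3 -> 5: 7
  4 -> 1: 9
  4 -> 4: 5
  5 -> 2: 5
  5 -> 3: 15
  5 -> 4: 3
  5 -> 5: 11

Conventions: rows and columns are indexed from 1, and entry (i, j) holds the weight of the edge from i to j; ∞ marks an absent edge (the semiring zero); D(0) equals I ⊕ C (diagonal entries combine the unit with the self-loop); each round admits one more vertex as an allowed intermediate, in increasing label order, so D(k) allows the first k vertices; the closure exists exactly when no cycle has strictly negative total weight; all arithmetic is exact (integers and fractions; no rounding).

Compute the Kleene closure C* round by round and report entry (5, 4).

D(0):
  [0, ∞, ∞, -5, 16]
  [∞, 0, 18, 14, ∞]
  [∞, 5, 0, -7, 7]
  [9, ∞, ∞, 0, ∞]
  [∞, 5, 15, 3, 0]
D(1):
  [0, ∞, ∞, -5, 16]
  [∞, 0, 18, 14, ∞]
  [∞, 5, 0, -7, 7]
  [9, ∞, ∞, 0, 25]
  [∞, 5, 15, 3, 0]
D(2):
  [0, ∞, ∞, -5, 16]
  [∞, 0, 18, 14, ∞]
  [∞, 5, 0, -7, 7]
  [9, ∞, ∞, 0, 25]
  [∞, 5, 15, 3, 0]
D(3):
  [0, ∞, ∞, -5, 16]
  [∞, 0, 18, 11, 25]
  [∞, 5, 0, -7, 7]
  [9, ∞, ∞, 0, 25]
  [∞, 5, 15, 3, 0]
D(4):
  [0, ∞, ∞, -5, 16]
  [20, 0, 18, 11, 25]
  [2, 5, 0, -7, 7]
  [9, ∞, ∞, 0, 25]
  [12, 5, 15, 3, 0]
D(5):
  [0, 21, 31, -5, 16]
  [20, 0, 18, 11, 25]
  [2, 5, 0, -7, 7]
  [9, 30, 40, 0, 25]
  [12, 5, 15, 3, 0]
Answer: C*[5][4] = 3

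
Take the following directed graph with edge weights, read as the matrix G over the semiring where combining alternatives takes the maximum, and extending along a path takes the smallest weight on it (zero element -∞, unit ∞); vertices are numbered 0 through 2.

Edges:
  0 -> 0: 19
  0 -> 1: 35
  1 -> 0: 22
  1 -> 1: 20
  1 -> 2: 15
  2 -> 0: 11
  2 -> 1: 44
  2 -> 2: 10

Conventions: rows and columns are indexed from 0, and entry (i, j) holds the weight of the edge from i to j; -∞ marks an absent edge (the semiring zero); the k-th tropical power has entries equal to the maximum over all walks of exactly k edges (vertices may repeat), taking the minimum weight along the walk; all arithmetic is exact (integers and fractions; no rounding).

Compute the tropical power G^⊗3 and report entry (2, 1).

G^⊗2:
  [22, 20, 15]
  [20, 22, 15]
  [22, 20, 15]
G^⊗3:
  [20, 22, 15]
  [22, 20, 15]
  [20, 22, 15]
Key observation: the optimum is the walk 2->1->0->1, with weight 44 min 22 min 35 = 22.
Optimal value attained by: walk 2->1->0->1.
Answer: (G^⊗3)[2][1] = 22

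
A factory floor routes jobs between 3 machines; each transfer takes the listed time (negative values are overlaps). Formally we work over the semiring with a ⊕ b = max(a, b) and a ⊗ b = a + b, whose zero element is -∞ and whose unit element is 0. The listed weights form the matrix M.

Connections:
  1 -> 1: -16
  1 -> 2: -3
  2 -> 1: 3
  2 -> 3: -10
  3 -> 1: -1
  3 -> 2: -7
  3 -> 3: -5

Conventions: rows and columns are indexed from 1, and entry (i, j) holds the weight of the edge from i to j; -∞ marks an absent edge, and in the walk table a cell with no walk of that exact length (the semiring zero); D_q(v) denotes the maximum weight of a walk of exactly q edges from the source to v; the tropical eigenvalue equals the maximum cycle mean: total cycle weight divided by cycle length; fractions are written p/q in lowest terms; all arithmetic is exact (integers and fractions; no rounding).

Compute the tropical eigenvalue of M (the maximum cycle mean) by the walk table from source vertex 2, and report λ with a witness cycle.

q=0: [-∞, 0, -∞]
q=1: [3, -∞, -10]
q=2: [-11, 0, -15]
q=3: [3, -14, -10]
Optimal cycle mean attained by: cycle 1->2->1, total (-3) + 3, length 2.
Answer: λ = 0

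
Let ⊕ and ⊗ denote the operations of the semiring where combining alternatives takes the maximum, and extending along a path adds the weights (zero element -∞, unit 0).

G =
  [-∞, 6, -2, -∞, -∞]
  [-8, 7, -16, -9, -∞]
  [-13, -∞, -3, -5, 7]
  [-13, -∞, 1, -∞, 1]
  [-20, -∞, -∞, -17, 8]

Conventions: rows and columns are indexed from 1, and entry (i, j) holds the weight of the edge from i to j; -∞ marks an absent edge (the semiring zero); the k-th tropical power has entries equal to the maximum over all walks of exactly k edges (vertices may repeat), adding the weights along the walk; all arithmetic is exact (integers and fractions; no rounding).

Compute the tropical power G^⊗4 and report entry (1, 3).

G^⊗2:
  [-2, 13, -5, -3, 5]
  [-1, 14, -8, -2, -8]
  [-13, -7, -4, -8, 15]
  [-12, -7, -2, -4, 9]
  [-12, -14, -16, -9, 16]
G^⊗3:
  [5, 20, -2, 4, 13]
  [6, 21, -1, 5, 0]
  [-5, 0, -7, -2, 23]
  [-11, 0, -3, -7, 17]
  [-4, -6, -8, -1, 24]
G^⊗4:
  [12, 27, 5, 11, 21]
  [13, 28, 6, 12, 8]
  [3, 7, -1, 6, 31]
  [-3, 7, -6, 0, 25]
  [4, 2, 0, 7, 32]
Key observation: the optimum is the walk 1->2->2->4->3, with weight 6 + 7 + (-9) + 1 = 5.
Optimal value attained by: walk 1->2->2->4->3.
Answer: (G^⊗4)[1][3] = 5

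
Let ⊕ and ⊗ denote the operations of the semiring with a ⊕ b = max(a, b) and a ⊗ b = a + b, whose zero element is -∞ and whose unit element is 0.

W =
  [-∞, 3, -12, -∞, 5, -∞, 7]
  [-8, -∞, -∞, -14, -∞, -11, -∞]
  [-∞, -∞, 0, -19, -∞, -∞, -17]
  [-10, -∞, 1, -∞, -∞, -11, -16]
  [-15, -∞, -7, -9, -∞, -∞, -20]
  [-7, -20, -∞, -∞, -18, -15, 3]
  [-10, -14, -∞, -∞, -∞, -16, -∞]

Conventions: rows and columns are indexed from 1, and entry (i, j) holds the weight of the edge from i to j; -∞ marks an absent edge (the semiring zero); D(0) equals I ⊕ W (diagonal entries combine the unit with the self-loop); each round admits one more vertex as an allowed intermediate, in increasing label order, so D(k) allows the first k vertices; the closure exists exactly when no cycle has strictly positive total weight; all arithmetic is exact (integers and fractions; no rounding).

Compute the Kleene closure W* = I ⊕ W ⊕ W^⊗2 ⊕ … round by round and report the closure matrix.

D(0):
  [0, 3, -12, -∞, 5, -∞, 7]
  [-8, 0, -∞, -14, -∞, -11, -∞]
  [-∞, -∞, 0, -19, -∞, -∞, -17]
  [-10, -∞, 1, 0, -∞, -11, -16]
  [-15, -∞, -7, -9, 0, -∞, -20]
  [-7, -20, -∞, -∞, -18, 0, 3]
  [-10, -14, -∞, -∞, -∞, -16, 0]
D(1):
  [0, 3, -12, -∞, 5, -∞, 7]
  [-8, 0, -20, -14, -3, -11, -1]
  [-∞, -∞, 0, -19, -∞, -∞, -17]
  [-10, -7, 1, 0, -5, -11, -3]
  [-15, -12, -7, -9, 0, -∞, -8]
  [-7, -4, -19, -∞, -2, 0, 3]
  [-10, -7, -22, -∞, -5, -16, 0]
D(2):
  [0, 3, -12, -11, 5, -8, 7]
  [-8, 0, -20, -14, -3, -11, -1]
  [-∞, -∞, 0, -19, -∞, -∞, -17]
  [-10, -7, 1, 0, -5, -11, -3]
  [-15, -12, -7, -9, 0, -23, -8]
  [-7, -4, -19, -18, -2, 0, 3]
  [-10, -7, -22, -21, -5, -16, 0]
D(3):
  [0, 3, -12, -11, 5, -8, 7]
  [-8, 0, -20, -14, -3, -11, -1]
  [-∞, -∞, 0, -19, -∞, -∞, -17]
  [-10, -7, 1, 0, -5, -11, -3]
  [-15, -12, -7, -9, 0, -23, -8]
  [-7, -4, -19, -18, -2, 0, 3]
  [-10, -7, -22, -21, -5, -16, 0]
D(4):
  [0, 3, -10, -11, 5, -8, 7]
  [-8, 0, -13, -14, -3, -11, -1]
  [-29, -26, 0, -19, -24, -30, -17]
  [-10, -7, 1, 0, -5, -11, -3]
  [-15, -12, -7, -9, 0, -20, -8]
  [-7, -4, -17, -18, -2, 0, 3]
  [-10, -7, -20, -21, -5, -16, 0]
D(5):
  [0, 3, -2, -4, 5, -8, 7]
  [-8, 0, -10, -12, -3, -11, -1]
  [-29, -26, 0, -19, -24, -30, -17]
  [-10, -7, 1, 0, -5, -11, -3]
  [-15, -12, -7, -9, 0, -20, -8]
  [-7, -4, -9, -11, -2, 0, 3]
  [-10, -7, -12, -14, -5, -16, 0]
D(6):
  [0, 3, -2, -4, 5, -8, 7]
  [-8, 0, -10, -12, -3, -11, -1]
  [-29, -26, 0, -19, -24, -30, -17]
  [-10, -7, 1, 0, -5, -11, -3]
  [-15, -12, -7, -9, 0, -20, -8]
  [-7, -4, -9, -11, -2, 0, 3]
  [-10, -7, -12, -14, -5, -16, 0]
D(7):
  [0, 3, -2, -4, 5, -8, 7]
  [-8, 0, -10, -12, -3, -11, -1]
  [-27, -24, 0, -19, -22, -30, -17]
  [-10, -7, 1, 0, -5, -11, -3]
  [-15, -12, -7, -9, 0, -20, -8]
  [-7, -4, -9, -11, -2, 0, 3]
  [-10, -7, -12, -14, -5, -16, 0]
Answer: W* = [[0, 3, -2, -4, 5, -8, 7], [-8, 0, -10, -12, -3, -11, -1], [-27, -24, 0, -19, -22, -30, -17], [-10, -7, 1, 0, -5, -11, -3], [-15, -12, -7, -9, 0, -20, -8], [-7, -4, -9, -11, -2, 0, 3], [-10, -7, -12, -14, -5, -16, 0]]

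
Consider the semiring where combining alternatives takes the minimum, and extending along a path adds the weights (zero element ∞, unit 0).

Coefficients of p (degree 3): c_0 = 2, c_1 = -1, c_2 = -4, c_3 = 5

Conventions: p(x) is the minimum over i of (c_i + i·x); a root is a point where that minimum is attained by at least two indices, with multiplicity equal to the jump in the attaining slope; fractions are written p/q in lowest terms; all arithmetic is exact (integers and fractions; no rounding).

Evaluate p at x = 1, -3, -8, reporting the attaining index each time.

p(1) = min(2+0·1=2, -1+1·1=0, -4+2·1=-2, 5+3·1=8) = -2 (attained by i=2)
p(-3) = min(2+0·(-3)=2, -1+1·(-3)=-4, -4+2·(-3)=-10, 5+3·(-3)=-4) = -10 (attained by i=2)
p(-8) = min(2+0·(-8)=2, -1+1·(-8)=-9, -4+2·(-8)=-20, 5+3·(-8)=-19) = -20 (attained by i=2)
Answer: p(1) = -2; p(-3) = -10; p(-8) = -20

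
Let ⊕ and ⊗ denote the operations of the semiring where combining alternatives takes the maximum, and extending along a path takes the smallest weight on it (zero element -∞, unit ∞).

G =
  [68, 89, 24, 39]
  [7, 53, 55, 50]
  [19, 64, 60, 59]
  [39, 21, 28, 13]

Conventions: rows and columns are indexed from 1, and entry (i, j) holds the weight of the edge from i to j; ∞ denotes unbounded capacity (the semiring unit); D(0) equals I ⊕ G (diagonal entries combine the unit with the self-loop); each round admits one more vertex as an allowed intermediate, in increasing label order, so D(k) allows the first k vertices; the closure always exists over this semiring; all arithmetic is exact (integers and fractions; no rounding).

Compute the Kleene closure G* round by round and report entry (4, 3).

D(0):
  [∞, 89, 24, 39]
  [7, ∞, 55, 50]
  [19, 64, ∞, 59]
  [39, 21, 28, ∞]
D(1):
  [∞, 89, 24, 39]
  [7, ∞, 55, 50]
  [19, 64, ∞, 59]
  [39, 39, 28, ∞]
D(2):
  [∞, 89, 55, 50]
  [7, ∞, 55, 50]
  [19, 64, ∞, 59]
  [39, 39, 39, ∞]
D(3):
  [∞, 89, 55, 55]
  [19, ∞, 55, 55]
  [19, 64, ∞, 59]
  [39, 39, 39, ∞]
D(4):
  [∞, 89, 55, 55]
  [39, ∞, 55, 55]
  [39, 64, ∞, 59]
  [39, 39, 39, ∞]
Answer: G*[4][3] = 39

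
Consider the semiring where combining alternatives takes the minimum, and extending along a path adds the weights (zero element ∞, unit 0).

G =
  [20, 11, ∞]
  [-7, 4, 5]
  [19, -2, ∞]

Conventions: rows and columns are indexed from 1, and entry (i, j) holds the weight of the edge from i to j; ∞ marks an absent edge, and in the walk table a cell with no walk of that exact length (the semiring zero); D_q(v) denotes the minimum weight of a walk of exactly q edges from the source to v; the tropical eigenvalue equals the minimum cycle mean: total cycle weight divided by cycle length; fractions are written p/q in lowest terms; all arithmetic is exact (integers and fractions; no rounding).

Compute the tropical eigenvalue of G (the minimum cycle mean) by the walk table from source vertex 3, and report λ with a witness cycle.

q=0: [∞, ∞, 0]
q=1: [19, -2, ∞]
q=2: [-9, 2, 3]
q=3: [-5, 1, 7]
Optimal cycle mean attained by: cycle 2->3->2, total 5 + (-2), length 2.
Answer: λ = 3/2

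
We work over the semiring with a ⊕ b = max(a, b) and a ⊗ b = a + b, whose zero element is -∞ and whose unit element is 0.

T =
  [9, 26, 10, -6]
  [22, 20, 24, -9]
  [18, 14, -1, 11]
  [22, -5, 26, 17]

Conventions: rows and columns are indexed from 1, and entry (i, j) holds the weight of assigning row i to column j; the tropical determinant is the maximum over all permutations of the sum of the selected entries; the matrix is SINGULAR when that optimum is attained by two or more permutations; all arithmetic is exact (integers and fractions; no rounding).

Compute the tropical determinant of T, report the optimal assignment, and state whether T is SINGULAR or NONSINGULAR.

σ = (1, 2, 3, 4): 9 + 20 + (-1) + 17 = 45
σ = (1, 2, 4, 3): 9 + 20 + 11 + 26 = 66
σ = (1, 3, 2, 4): 9 + 24 + 14 + 17 = 64
σ = (1, 3, 4, 2): 9 + 24 + 11 + (-5) = 39
σ = (1, 4, 2, 3): 9 + (-9) + 14 + 26 = 40
σ = (1, 4, 3, 2): 9 + (-9) + (-1) + (-5) = -6
σ = (2, 1, 3, 4): 26 + 22 + (-1) + 17 = 64
σ = (2, 1, 4, 3): 26 + 22 + 11 + 26 = 85
σ = (2, 3, 1, 4): 26 + 24 + 18 + 17 = 85
σ = (2, 3, 4, 1): 26 + 24 + 11 + 22 = 83
σ = (2, 4, 1, 3): 26 + (-9) + 18 + 26 = 61
σ = (2, 4, 3, 1): 26 + (-9) + (-1) + 22 = 38
σ = (3, 1, 2, 4): 10 + 22 + 14 + 17 = 63
σ = (3, 1, 4, 2): 10 + 22 + 11 + (-5) = 38
σ = (3, 2, 1, 4): 10 + 20 + 18 + 17 = 65
σ = (3, 2, 4, 1): 10 + 20 + 11 + 22 = 63
σ = (3, 4, 1, 2): 10 + (-9) + 18 + (-5) = 14
σ = (3, 4, 2, 1): 10 + (-9) + 14 + 22 = 37
σ = (4, 1, 2, 3): (-6) + 22 + 14 + 26 = 56
σ = (4, 1, 3, 2): (-6) + 22 + (-1) + (-5) = 10
σ = (4, 2, 1, 3): (-6) + 20 + 18 + 26 = 58
σ = (4, 2, 3, 1): (-6) + 20 + (-1) + 22 = 35
σ = (4, 3, 1, 2): (-6) + 24 + 18 + (-5) = 31
σ = (4, 3, 2, 1): (-6) + 24 + 14 + 22 = 54
Optimal value attained by: σ = (2, 1, 4, 3).
Answer: det⊕(T) = 85; verdict: SINGULAR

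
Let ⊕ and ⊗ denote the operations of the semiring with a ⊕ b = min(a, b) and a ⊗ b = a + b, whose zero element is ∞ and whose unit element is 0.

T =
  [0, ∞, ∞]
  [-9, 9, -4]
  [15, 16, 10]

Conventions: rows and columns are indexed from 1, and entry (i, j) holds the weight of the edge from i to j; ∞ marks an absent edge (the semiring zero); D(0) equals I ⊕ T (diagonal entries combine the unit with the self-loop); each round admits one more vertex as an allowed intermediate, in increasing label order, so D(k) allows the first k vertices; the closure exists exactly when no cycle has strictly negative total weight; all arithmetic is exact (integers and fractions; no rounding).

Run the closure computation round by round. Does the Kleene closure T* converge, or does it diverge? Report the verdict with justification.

D(0):
  [0, ∞, ∞]
  [-9, 0, -4]
  [15, 16, 0]
D(1):
  [0, ∞, ∞]
  [-9, 0, -4]
  [15, 16, 0]
D(2):
  [0, ∞, ∞]
  [-9, 0, -4]
  [7, 16, 0]
D(3):
  [0, ∞, ∞]
  [-9, 0, -4]
  [7, 16, 0]
Key observation: every diagonal entry stays at the unit through all rounds, so no improving cycle exists.
Answer: CONVERGES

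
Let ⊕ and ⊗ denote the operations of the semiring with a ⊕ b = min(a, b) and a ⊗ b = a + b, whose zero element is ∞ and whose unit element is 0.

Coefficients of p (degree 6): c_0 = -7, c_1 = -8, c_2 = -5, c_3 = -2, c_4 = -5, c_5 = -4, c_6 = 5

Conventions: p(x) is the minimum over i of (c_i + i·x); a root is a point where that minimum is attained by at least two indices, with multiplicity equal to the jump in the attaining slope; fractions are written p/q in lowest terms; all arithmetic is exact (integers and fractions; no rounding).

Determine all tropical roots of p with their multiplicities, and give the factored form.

hull edge (i=0, c=-7) to (i=1, c=-8): slope -1, span 1
hull edge (i=1, c=-8) to (i=5, c=-4): slope 1, span 4
hull edge (i=5, c=-4) to (i=6, c=5): slope 9, span 1
Factored form: p(x) = 5 ⊗ (x ⊕ (-9)) ⊗ (x ⊕ (-1)) ⊗ (x ⊕ (-1)) ⊗ (x ⊕ (-1)) ⊗ (x ⊕ (-1)) ⊗ (x ⊕ 1)
Answer: roots = -9 (mult 1), -1 (mult 4), 1 (mult 1)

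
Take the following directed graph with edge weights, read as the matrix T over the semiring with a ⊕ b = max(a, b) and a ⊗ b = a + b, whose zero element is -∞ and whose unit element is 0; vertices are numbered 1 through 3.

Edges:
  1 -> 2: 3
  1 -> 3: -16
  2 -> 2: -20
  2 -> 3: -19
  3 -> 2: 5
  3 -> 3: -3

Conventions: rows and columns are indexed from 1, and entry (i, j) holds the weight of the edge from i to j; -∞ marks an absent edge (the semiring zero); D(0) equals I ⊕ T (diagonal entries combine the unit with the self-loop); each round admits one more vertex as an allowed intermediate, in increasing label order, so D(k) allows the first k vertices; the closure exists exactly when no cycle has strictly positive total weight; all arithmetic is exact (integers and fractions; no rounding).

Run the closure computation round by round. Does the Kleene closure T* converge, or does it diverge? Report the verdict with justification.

D(0):
  [0, 3, -16]
  [-∞, 0, -19]
  [-∞, 5, 0]
D(1):
  [0, 3, -16]
  [-∞, 0, -19]
  [-∞, 5, 0]
D(2):
  [0, 3, -16]
  [-∞, 0, -19]
  [-∞, 5, 0]
D(3):
  [0, 3, -16]
  [-∞, 0, -19]
  [-∞, 5, 0]
Key observation: every diagonal entry stays at the unit through all rounds, so no improving cycle exists.
Answer: CONVERGES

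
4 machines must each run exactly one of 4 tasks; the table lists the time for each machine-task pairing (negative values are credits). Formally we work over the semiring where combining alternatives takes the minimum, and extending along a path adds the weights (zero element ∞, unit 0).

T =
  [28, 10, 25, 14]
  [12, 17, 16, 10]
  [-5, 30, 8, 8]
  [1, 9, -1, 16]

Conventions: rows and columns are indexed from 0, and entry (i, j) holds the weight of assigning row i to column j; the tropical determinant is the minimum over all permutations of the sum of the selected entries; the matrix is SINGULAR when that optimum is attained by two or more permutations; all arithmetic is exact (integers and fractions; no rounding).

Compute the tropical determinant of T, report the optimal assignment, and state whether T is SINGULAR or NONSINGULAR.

σ = (0, 1, 2, 3): 28 + 17 + 8 + 16 = 69
σ = (0, 1, 3, 2): 28 + 17 + 8 + (-1) = 52
σ = (0, 2, 1, 3): 28 + 16 + 30 + 16 = 90
σ = (0, 2, 3, 1): 28 + 16 + 8 + 9 = 61
σ = (0, 3, 1, 2): 28 + 10 + 30 + (-1) = 67
σ = (0, 3, 2, 1): 28 + 10 + 8 + 9 = 55
σ = (1, 0, 2, 3): 10 + 12 + 8 + 16 = 46
σ = (1, 0, 3, 2): 10 + 12 + 8 + (-1) = 29
σ = (1, 2, 0, 3): 10 + 16 + (-5) + 16 = 37
σ = (1, 2, 3, 0): 10 + 16 + 8 + 1 = 35
σ = (1, 3, 0, 2): 10 + 10 + (-5) + (-1) = 14
σ = (1, 3, 2, 0): 10 + 10 + 8 + 1 = 29
σ = (2, 0, 1, 3): 25 + 12 + 30 + 16 = 83
σ = (2, 0, 3, 1): 25 + 12 + 8 + 9 = 54
σ = (2, 1, 0, 3): 25 + 17 + (-5) + 16 = 53
σ = (2, 1, 3, 0): 25 + 17 + 8 + 1 = 51
σ = (2, 3, 0, 1): 25 + 10 + (-5) + 9 = 39
σ = (2, 3, 1, 0): 25 + 10 + 30 + 1 = 66
σ = (3, 0, 1, 2): 14 + 12 + 30 + (-1) = 55
σ = (3, 0, 2, 1): 14 + 12 + 8 + 9 = 43
σ = (3, 1, 0, 2): 14 + 17 + (-5) + (-1) = 25
σ = (3, 1, 2, 0): 14 + 17 + 8 + 1 = 40
σ = (3, 2, 0, 1): 14 + 16 + (-5) + 9 = 34
σ = (3, 2, 1, 0): 14 + 16 + 30 + 1 = 61
Optimal value attained by: σ = (1, 3, 0, 2).
Answer: det⊕(T) = 14; verdict: NONSINGULAR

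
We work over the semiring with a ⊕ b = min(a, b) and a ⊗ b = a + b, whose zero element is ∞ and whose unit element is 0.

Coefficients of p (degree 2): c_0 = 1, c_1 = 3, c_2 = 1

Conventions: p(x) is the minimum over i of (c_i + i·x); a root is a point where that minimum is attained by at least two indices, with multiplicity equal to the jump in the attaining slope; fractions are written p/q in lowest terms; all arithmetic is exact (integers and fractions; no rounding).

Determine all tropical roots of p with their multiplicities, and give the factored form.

hull edge (i=0, c=1) to (i=2, c=1): slope 0, span 2
Factored form: p(x) = 1 ⊗ (x ⊕ 0) ⊗ (x ⊕ 0)
Answer: roots = 0 (mult 2)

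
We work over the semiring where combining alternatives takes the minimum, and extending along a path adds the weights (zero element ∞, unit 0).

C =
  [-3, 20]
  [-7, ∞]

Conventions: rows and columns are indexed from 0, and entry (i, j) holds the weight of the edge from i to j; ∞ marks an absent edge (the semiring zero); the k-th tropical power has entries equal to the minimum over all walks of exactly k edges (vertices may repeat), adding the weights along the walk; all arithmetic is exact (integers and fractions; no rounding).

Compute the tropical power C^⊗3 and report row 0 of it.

C^⊗2:
  [-6, 17]
  [-10, 13]
C^⊗3:
  [-9, 14]
  [-13, 10]
Answer: row 0 of C^⊗3 = [-9, 14]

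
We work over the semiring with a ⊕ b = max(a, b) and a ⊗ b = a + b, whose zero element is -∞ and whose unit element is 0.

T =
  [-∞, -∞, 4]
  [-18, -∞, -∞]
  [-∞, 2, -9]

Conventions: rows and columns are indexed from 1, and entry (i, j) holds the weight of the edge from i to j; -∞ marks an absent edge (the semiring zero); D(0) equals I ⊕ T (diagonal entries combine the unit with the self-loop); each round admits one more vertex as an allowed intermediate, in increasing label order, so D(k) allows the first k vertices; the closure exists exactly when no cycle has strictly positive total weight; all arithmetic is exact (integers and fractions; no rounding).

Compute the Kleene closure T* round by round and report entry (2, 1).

D(0):
  [0, -∞, 4]
  [-18, 0, -∞]
  [-∞, 2, 0]
D(1):
  [0, -∞, 4]
  [-18, 0, -14]
  [-∞, 2, 0]
D(2):
  [0, -∞, 4]
  [-18, 0, -14]
  [-16, 2, 0]
D(3):
  [0, 6, 4]
  [-18, 0, -14]
  [-16, 2, 0]
Answer: T*[2][1] = -18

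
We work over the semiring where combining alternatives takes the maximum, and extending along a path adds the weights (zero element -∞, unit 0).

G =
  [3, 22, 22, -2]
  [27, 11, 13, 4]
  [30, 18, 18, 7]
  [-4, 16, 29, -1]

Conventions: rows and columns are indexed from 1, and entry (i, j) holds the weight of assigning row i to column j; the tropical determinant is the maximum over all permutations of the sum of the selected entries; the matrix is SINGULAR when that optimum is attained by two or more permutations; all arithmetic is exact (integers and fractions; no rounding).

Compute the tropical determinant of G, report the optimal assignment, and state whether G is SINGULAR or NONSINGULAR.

σ = (1, 2, 3, 4): 3 + 11 + 18 + (-1) = 31
σ = (1, 2, 4, 3): 3 + 11 + 7 + 29 = 50
σ = (1, 3, 2, 4): 3 + 13 + 18 + (-1) = 33
σ = (1, 3, 4, 2): 3 + 13 + 7 + 16 = 39
σ = (1, 4, 2, 3): 3 + 4 + 18 + 29 = 54
σ = (1, 4, 3, 2): 3 + 4 + 18 + 16 = 41
σ = (2, 1, 3, 4): 22 + 27 + 18 + (-1) = 66
σ = (2, 1, 4, 3): 22 + 27 + 7 + 29 = 85
σ = (2, 3, 1, 4): 22 + 13 + 30 + (-1) = 64
σ = (2, 3, 4, 1): 22 + 13 + 7 + (-4) = 38
σ = (2, 4, 1, 3): 22 + 4 + 30 + 29 = 85
σ = (2, 4, 3, 1): 22 + 4 + 18 + (-4) = 40
σ = (3, 1, 2, 4): 22 + 27 + 18 + (-1) = 66
σ = (3, 1, 4, 2): 22 + 27 + 7 + 16 = 72
σ = (3, 2, 1, 4): 22 + 11 + 30 + (-1) = 62
σ = (3, 2, 4, 1): 22 + 11 + 7 + (-4) = 36
σ = (3, 4, 1, 2): 22 + 4 + 30 + 16 = 72
σ = (3, 4, 2, 1): 22 + 4 + 18 + (-4) = 40
σ = (4, 1, 2, 3): (-2) + 27 + 18 + 29 = 72
σ = (4, 1, 3, 2): (-2) + 27 + 18 + 16 = 59
σ = (4, 2, 1, 3): (-2) + 11 + 30 + 29 = 68
σ = (4, 2, 3, 1): (-2) + 11 + 18 + (-4) = 23
σ = (4, 3, 1, 2): (-2) + 13 + 30 + 16 = 57
σ = (4, 3, 2, 1): (-2) + 13 + 18 + (-4) = 25
Optimal value attained by: σ = (2, 1, 4, 3).
Answer: det⊕(G) = 85; verdict: SINGULAR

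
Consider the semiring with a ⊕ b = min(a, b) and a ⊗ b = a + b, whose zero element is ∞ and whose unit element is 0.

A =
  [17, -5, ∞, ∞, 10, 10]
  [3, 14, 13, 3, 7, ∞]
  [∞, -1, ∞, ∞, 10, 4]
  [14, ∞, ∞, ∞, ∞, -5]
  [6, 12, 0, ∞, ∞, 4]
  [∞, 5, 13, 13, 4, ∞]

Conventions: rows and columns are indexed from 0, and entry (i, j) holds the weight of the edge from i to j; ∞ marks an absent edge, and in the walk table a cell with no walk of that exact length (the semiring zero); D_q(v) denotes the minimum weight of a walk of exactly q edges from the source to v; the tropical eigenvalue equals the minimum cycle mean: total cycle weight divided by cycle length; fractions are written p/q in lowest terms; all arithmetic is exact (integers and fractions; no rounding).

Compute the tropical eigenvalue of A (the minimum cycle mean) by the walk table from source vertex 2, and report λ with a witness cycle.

q=0: [∞, ∞, 0, ∞, ∞, ∞]
q=1: [∞, -1, ∞, ∞, 10, 4]
q=2: [2, 9, 10, 2, 6, 14]
q=3: [12, -3, 6, 12, 12, -3]
q=4: [0, 2, 10, 0, 1, 7]
q=5: [5, -5, 1, 5, 9, -5]
q=6: [-2, 0, 8, -2, -1, 0]
Optimal cycle mean attained by: cycle 0->1->0, total (-5) + 3, length 2.
Answer: λ = -1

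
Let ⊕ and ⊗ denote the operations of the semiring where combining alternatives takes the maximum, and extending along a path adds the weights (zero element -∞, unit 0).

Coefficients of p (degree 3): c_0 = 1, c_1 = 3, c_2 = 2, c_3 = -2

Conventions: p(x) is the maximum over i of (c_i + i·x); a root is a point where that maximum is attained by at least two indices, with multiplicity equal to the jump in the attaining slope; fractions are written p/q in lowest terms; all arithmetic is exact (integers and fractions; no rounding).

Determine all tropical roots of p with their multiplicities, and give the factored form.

hull edge (i=0, c=1) to (i=1, c=3): slope 2, span 1
hull edge (i=1, c=3) to (i=2, c=2): slope -1, span 1
hull edge (i=2, c=2) to (i=3, c=-2): slope -4, span 1
Factored form: p(x) = -2 ⊗ (x ⊕ (-2)) ⊗ (x ⊕ 1) ⊗ (x ⊕ 4)
Answer: roots = -2 (mult 1), 1 (mult 1), 4 (mult 1)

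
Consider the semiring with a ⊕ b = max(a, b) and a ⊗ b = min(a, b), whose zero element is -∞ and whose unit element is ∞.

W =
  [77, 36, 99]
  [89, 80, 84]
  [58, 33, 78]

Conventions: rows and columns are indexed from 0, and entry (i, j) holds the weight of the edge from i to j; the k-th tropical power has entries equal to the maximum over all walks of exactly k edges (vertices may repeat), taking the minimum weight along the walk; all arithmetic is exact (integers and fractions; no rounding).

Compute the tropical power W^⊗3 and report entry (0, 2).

W^⊗2:
  [77, 36, 78]
  [80, 80, 89]
  [58, 36, 78]
W^⊗3:
  [77, 36, 78]
  [80, 80, 80]
  [58, 36, 78]
Key observation: the optimum is the walk 0->2->2->2, with weight 99 min 78 min 78 = 78.
Optimal value attained by: walk 0->2->2->2.
Answer: (W^⊗3)[0][2] = 78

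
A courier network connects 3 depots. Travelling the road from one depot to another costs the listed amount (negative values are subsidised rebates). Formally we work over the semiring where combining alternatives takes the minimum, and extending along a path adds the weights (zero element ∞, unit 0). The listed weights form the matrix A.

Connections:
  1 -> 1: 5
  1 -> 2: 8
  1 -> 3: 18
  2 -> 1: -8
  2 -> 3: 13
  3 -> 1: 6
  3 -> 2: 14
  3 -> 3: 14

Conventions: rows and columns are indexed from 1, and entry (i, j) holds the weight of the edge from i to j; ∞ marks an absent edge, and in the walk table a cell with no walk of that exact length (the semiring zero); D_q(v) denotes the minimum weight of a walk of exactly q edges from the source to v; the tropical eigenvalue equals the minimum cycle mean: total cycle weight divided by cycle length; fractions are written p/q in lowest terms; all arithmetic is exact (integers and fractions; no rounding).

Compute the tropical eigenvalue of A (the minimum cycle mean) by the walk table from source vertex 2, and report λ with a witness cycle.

q=0: [∞, 0, ∞]
q=1: [-8, ∞, 13]
q=2: [-3, 0, 10]
q=3: [-8, 5, 13]
Optimal cycle mean attained by: cycle 1->2->1, total 8 + (-8), length 2.
Answer: λ = 0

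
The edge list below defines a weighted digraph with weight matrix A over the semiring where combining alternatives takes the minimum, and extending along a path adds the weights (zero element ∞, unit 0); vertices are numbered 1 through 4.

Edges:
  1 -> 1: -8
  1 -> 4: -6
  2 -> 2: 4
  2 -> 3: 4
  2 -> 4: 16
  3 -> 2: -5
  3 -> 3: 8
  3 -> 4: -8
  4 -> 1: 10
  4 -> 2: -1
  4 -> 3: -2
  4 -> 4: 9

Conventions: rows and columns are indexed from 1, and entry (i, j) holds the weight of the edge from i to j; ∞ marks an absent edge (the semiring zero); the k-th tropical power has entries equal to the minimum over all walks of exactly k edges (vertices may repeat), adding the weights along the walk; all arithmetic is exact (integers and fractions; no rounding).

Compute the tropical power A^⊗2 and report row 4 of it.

A^⊗2:
  [-16, -7, -8, -14]
  [26, -1, 8, -4]
  [2, -9, -10, 0]
  [2, -7, 3, -10]
Answer: row 4 of A^⊗2 = [2, -7, 3, -10]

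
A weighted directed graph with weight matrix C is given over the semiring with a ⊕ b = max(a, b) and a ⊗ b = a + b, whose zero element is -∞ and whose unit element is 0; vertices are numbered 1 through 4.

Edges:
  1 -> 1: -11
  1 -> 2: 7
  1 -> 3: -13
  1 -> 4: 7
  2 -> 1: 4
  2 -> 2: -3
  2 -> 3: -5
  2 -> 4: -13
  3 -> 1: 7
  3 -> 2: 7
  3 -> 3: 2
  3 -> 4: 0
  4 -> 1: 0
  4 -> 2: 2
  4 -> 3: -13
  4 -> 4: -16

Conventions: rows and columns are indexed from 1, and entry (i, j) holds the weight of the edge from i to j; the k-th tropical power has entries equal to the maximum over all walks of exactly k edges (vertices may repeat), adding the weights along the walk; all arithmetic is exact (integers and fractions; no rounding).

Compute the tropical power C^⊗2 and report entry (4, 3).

C^⊗2:
  [11, 9, 2, -4]
  [2, 11, -3, 11]
  [11, 14, 4, 14]
  [6, 7, -3, 7]
Key observation: the optimum is the walk 4->2->3, with weight 2 + (-5) = -3.
Optimal value attained by: walk 4->2->3.
Answer: (C^⊗2)[4][3] = -3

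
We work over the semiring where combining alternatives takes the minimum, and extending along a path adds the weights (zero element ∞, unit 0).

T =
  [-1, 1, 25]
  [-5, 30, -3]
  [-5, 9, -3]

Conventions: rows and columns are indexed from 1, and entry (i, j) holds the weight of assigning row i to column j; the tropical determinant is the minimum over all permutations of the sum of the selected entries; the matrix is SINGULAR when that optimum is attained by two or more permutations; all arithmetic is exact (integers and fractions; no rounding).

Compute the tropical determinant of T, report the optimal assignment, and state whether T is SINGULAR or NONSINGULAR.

σ = (1, 2, 3): (-1) + 30 + (-3) = 26
σ = (1, 3, 2): (-1) + (-3) + 9 = 5
σ = (2, 1, 3): 1 + (-5) + (-3) = -7
σ = (2, 3, 1): 1 + (-3) + (-5) = -7
σ = (3, 1, 2): 25 + (-5) + 9 = 29
σ = (3, 2, 1): 25 + 30 + (-5) = 50
Optimal value attained by: σ = (2, 1, 3).
Answer: det⊕(T) = -7; verdict: SINGULAR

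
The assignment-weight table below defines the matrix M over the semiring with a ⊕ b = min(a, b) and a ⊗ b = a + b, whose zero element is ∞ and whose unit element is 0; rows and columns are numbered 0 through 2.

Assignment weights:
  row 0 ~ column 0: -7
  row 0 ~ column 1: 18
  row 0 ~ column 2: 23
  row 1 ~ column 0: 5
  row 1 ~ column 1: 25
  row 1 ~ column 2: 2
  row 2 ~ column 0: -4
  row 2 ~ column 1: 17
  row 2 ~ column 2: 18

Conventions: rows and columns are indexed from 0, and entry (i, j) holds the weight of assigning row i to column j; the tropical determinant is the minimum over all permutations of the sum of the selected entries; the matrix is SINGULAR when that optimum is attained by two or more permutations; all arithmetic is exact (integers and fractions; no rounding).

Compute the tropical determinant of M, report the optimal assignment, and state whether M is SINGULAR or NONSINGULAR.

σ = (0, 1, 2): (-7) + 25 + 18 = 36
σ = (0, 2, 1): (-7) + 2 + 17 = 12
σ = (1, 0, 2): 18 + 5 + 18 = 41
σ = (1, 2, 0): 18 + 2 + (-4) = 16
σ = (2, 0, 1): 23 + 5 + 17 = 45
σ = (2, 1, 0): 23 + 25 + (-4) = 44
Optimal value attained by: σ = (0, 2, 1).
Answer: det⊕(M) = 12; verdict: NONSINGULAR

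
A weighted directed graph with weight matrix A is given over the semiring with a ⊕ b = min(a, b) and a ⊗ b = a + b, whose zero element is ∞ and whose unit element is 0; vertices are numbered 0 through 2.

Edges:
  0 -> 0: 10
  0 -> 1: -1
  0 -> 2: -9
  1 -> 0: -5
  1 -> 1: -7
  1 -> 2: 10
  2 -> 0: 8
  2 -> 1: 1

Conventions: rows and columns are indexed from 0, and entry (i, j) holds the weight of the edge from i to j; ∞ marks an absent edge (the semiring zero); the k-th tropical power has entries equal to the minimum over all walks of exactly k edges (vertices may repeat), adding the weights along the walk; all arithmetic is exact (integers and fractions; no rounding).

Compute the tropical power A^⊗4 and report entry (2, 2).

A^⊗2:
  [-6, -8, 1]
  [-12, -14, -14]
  [-4, -6, -1]
A^⊗3:
  [-13, -15, -15]
  [-19, -21, -21]
  [-11, -13, -13]
A^⊗4:
  [-20, -22, -22]
  [-26, -28, -28]
  [-18, -20, -20]
Key observation: the optimum is the walk 2->1->1->0->2, with weight 1 + (-7) + (-5) + (-9) = -20.
Optimal value attained by: walk 2->1->1->0->2.
Answer: (A^⊗4)[2][2] = -20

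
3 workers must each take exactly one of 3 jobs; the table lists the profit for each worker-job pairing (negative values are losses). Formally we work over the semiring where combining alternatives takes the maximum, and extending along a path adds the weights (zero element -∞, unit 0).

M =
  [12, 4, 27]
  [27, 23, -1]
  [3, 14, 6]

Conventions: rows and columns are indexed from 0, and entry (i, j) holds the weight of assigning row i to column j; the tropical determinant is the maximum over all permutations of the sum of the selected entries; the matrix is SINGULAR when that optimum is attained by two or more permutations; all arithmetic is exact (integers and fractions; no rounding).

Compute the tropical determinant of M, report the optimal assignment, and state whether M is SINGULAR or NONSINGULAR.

σ = (0, 1, 2): 12 + 23 + 6 = 41
σ = (0, 2, 1): 12 + (-1) + 14 = 25
σ = (1, 0, 2): 4 + 27 + 6 = 37
σ = (1, 2, 0): 4 + (-1) + 3 = 6
σ = (2, 0, 1): 27 + 27 + 14 = 68
σ = (2, 1, 0): 27 + 23 + 3 = 53
Optimal value attained by: σ = (2, 0, 1).
Answer: det⊕(M) = 68; verdict: NONSINGULAR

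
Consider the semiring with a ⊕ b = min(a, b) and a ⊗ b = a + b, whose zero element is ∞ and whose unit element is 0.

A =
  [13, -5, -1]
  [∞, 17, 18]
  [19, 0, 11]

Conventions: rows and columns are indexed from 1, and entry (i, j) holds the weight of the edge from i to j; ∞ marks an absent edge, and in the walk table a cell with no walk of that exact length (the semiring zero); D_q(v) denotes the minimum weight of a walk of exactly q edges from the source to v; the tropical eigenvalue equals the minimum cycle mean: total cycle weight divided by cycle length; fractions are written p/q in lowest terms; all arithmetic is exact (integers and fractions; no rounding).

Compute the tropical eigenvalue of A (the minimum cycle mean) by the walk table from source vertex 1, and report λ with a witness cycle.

q=0: [0, ∞, ∞]
q=1: [13, -5, -1]
q=2: [18, -1, 10]
q=3: [29, 10, 17]
Optimal cycle mean attained by: cycle 1->3->1, total (-1) + 19, length 2.
Answer: λ = 9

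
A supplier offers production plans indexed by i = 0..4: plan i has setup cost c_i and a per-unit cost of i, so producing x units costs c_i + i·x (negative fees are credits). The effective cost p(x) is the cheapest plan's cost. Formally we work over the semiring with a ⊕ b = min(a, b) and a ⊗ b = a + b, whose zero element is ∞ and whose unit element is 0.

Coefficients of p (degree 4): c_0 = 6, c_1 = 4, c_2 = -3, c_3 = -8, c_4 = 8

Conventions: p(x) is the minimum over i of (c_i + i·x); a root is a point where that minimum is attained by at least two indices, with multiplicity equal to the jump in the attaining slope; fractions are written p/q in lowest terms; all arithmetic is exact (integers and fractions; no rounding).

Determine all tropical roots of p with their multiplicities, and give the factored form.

hull edge (i=0, c=6) to (i=3, c=-8): slope -14/3, span 3
hull edge (i=3, c=-8) to (i=4, c=8): slope 16, span 1
Factored form: p(x) = 8 ⊗ (x ⊕ (-16)) ⊗ (x ⊕ 14/3) ⊗ (x ⊕ 14/3) ⊗ (x ⊕ 14/3)
Answer: roots = -16 (mult 1), 14/3 (mult 3)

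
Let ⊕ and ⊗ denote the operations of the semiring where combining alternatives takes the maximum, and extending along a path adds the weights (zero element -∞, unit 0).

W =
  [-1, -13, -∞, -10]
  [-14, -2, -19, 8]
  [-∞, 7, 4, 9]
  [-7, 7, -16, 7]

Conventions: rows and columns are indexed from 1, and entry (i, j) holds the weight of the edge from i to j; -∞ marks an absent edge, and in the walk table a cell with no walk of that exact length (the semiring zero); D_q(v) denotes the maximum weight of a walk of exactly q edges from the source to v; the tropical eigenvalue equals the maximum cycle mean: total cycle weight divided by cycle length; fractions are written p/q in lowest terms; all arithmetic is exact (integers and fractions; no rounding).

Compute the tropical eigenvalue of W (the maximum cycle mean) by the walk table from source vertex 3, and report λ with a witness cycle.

q=0: [-∞, -∞, 0, -∞]
q=1: [-∞, 7, 4, 9]
q=2: [2, 16, 8, 16]
q=3: [9, 23, 12, 24]
q=4: [17, 31, 16, 31]
Optimal cycle mean attained by: cycle 2->4->2, total 8 + 7, length 2.
Answer: λ = 15/2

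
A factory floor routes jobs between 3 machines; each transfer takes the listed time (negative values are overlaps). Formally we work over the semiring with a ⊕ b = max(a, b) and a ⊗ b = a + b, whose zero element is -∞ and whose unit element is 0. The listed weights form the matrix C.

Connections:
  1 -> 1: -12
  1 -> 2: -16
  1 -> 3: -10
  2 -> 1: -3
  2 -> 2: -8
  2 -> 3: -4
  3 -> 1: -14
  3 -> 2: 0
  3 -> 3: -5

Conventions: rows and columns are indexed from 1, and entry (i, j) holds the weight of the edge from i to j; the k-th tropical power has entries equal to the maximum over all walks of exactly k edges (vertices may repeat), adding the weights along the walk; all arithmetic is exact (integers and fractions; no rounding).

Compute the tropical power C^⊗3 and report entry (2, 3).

C^⊗2:
  [-19, -10, -15]
  [-11, -4, -9]
  [-3, -5, -4]
C^⊗3:
  [-13, -15, -14]
  [-7, -9, -8]
  [-8, -4, -9]
Key observation: the optimum is the walk 2->3->2->3, with weight (-4) + 0 + (-4) = -8.
Optimal value attained by: walk 2->3->2->3.
Answer: (C^⊗3)[2][3] = -8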